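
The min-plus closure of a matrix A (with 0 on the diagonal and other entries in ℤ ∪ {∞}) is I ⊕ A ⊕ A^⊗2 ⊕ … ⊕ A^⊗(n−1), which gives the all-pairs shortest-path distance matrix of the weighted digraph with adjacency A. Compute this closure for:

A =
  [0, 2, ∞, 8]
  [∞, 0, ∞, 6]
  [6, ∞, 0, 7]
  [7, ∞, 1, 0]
Closure =
  [0, 2, 9, 8]
  [13, 0, 7, 6]
  [6, 8, 0, 7]
  [7, 9, 1, 0]

This is the Floyd-Warshall all-pairs shortest-path computation. For each intermediate vertex k = 0, 1, …, 3, update dist[i][j] ← min(dist[i][j], dist[i][k] + dist[k][j]). The final matrix gives, for each (i, j), the minimum total weight of any directed path from i to j (possibly empty when i = j).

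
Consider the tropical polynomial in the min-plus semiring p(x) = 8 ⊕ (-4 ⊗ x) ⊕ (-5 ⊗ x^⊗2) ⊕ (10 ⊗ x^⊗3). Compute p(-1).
p(-1) = -7

A tropical monomial a ⊗ x^⊗i evaluates to a + i · x. Evaluating each term at x = -1:
  Term 0 contributes 8 + 0 · -1 = 8
  Term 1 contributes -4 + 1 · -1 = -5
  Term 2 contributes -5 + 2 · -1 = -7
  Term 3 contributes 10 + 3 · -1 = 7
p(-1) = ⊕ of these = min[8, -5, -7, 7] = -7.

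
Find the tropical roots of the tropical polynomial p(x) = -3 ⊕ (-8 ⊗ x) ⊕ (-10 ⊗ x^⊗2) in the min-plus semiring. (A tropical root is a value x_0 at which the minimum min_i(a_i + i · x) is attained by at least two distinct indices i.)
Roots: {2, 5}

Each tropical root is a break point of the lower envelope of the lines y = a_i + i · x (there are 3 lines, with slopes 0, 1, ..., 2). Only the lines that attain the minimum somewhere contribute to roots; other lines are dominated. Here the surviving (envelope) indices are i = 2, i = 1, i = 0.
Intersections between consecutive envelope lines give the roots: for adjacent envelope indices i < j the intersection is x = (a_i − a_j) / (j − i). Reading off the sorted break points: {2, 5}.
Verification: at each break x_0, at least two indices attain the minimum of min_i(a_i + i · x_0).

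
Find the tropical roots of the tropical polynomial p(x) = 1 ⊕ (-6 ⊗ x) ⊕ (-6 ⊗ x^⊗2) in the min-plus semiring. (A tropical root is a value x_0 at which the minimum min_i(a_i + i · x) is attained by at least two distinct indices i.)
Roots: {0, 7}

Each tropical root is a break point of the lower envelope of the lines y = a_i + i · x (there are 3 lines, with slopes 0, 1, ..., 2). Only the lines that attain the minimum somewhere contribute to roots; other lines are dominated. Here the surviving (envelope) indices are i = 2, i = 1, i = 0.
Intersections between consecutive envelope lines give the roots: for adjacent envelope indices i < j the intersection is x = (a_i − a_j) / (j − i). Reading off the sorted break points: {0, 7}.
Verification: at each break x_0, at least two indices attain the minimum of min_i(a_i + i · x_0).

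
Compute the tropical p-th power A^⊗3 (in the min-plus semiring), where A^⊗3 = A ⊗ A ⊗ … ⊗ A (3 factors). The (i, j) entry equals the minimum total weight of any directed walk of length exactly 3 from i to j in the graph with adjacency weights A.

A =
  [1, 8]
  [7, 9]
A^⊗3 =
  [3, 10]
  [9, 16]

Each entry (A^⊗3)_ij equals the minimum over all length-3 walks i = v_0 → v_1 → … → v_3 = j of Σ_t A[v_t][v_{t+1}]. For example, for (i, j) = (0, 1) we minimise over 4 possible intermediate vertex sequences; the minimum is 10, attained along the walk 0 → 0 → 0 → 1.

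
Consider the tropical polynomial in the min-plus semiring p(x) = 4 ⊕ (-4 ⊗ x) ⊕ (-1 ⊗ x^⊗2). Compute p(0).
p(0) = -4

A tropical monomial a ⊗ x^⊗i evaluates to a + i · x. Evaluating each term at x = 0:
  Term 0 contributes 4 + 0 · 0 = 4
  Term 1 contributes -4 + 1 · 0 = -4
  Term 2 contributes -1 + 2 · 0 = -1
p(0) = ⊕ of these = min[4, -4, -1] = -4.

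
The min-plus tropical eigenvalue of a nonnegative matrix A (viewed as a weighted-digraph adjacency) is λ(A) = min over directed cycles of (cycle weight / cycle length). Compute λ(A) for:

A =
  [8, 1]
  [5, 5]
λ(A) = 3

Enumerate directed cycles and compute their means (weight / length). Sample:
  cycle 0 → 0: weight = 8, length = 1, mean = 8/1 ≈ 8.000
  cycle 1 → 1: weight = 5, length = 1, mean = 5/1 ≈ 5.000
  cycle 0 → 1 → 0: weight = 6, length = 2, mean = 6/2 ≈ 3.000
  cycle 1 → 0 → 1: weight = 6, length = 2, mean = 6/2 ≈ 3.000
Minimum mean = 3.000, attained e.g. along the cycle 0 → 1 → 0 with weight 6 and length 2. So λ(A) = 6/2 = 3.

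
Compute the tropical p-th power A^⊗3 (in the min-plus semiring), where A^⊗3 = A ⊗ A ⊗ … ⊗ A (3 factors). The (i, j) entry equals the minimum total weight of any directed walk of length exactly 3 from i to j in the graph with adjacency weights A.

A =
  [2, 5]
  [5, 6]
A^⊗3 =
  [6, 9]
  [9, 12]

Each entry (A^⊗3)_ij equals the minimum over all length-3 walks i = v_0 → v_1 → … → v_3 = j of Σ_t A[v_t][v_{t+1}]. For example, for (i, j) = (0, 1) we minimise over 4 possible intermediate vertex sequences; the minimum is 9, attained along the walk 0 → 0 → 0 → 1.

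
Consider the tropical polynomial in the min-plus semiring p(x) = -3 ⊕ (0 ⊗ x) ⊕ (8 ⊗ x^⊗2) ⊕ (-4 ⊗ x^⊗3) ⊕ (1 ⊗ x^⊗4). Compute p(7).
p(7) = -3

A tropical monomial a ⊗ x^⊗i evaluates to a + i · x. Evaluating each term at x = 7:
  Term 0 contributes -3 + 0 · 7 = -3
  Term 1 contributes 0 + 1 · 7 = 7
  Term 2 contributes 8 + 2 · 7 = 22
  Term 3 contributes -4 + 3 · 7 = 17
  Term 4 contributes 1 + 4 · 7 = 29
p(7) = ⊕ of these = min[-3, 7, 22, 17, 29] = -3.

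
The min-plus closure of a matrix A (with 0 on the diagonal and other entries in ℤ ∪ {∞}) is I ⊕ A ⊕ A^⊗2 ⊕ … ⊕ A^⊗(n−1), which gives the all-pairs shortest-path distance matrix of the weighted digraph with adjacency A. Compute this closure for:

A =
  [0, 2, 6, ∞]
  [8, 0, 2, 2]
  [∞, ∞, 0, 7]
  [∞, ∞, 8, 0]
Closure =
  [0, 2, 4, 4]
  [8, 0, 2, 2]
  [∞, ∞, 0, 7]
  [∞, ∞, 8, 0]

This is the Floyd-Warshall all-pairs shortest-path computation. For each intermediate vertex k = 0, 1, …, 3, update dist[i][j] ← min(dist[i][j], dist[i][k] + dist[k][j]). The final matrix gives, for each (i, j), the minimum total weight of any directed path from i to j (possibly empty when i = j).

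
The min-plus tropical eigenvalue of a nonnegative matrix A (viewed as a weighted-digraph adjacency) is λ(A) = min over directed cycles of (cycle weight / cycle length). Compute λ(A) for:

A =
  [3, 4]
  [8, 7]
λ(A) = 3

Enumerate directed cycles and compute their means (weight / length). Sample:
  cycle 0 → 0: weight = 3, length = 1, mean = 3/1 ≈ 3.000
  cycle 1 → 1: weight = 7, length = 1, mean = 7/1 ≈ 7.000
  cycle 0 → 1 → 0: weight = 12, length = 2, mean = 12/2 ≈ 6.000
  cycle 1 → 0 → 1: weight = 12, length = 2, mean = 12/2 ≈ 6.000
Minimum mean = 3.000, attained e.g. along the cycle 0 → 0 with weight 3 and length 1. So λ(A) = 3/1 = 3.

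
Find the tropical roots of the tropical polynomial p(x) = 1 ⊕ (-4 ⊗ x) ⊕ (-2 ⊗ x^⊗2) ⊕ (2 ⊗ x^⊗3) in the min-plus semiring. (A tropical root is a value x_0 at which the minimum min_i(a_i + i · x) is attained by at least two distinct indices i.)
Roots: {-4, -2, 5}

Each tropical root is a break point of the lower envelope of the lines y = a_i + i · x (there are 4 lines, with slopes 0, 1, ..., 3). Only the lines that attain the minimum somewhere contribute to roots; other lines are dominated. Here the surviving (envelope) indices are i = 3, i = 2, i = 1, i = 0.
Intersections between consecutive envelope lines give the roots: for adjacent envelope indices i < j the intersection is x = (a_i − a_j) / (j − i). Reading off the sorted break points: {-4, -2, 5}.
Verification: at each break x_0, at least two indices attain the minimum of min_i(a_i + i · x_0).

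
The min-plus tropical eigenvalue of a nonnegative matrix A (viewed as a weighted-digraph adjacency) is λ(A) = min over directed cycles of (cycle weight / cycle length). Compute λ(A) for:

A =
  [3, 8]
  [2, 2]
λ(A) = 2

Enumerate directed cycles and compute their means (weight / length). Sample:
  cycle 0 → 0: weight = 3, length = 1, mean = 3/1 ≈ 3.000
  cycle 1 → 1: weight = 2, length = 1, mean = 2/1 ≈ 2.000
  cycle 0 → 1 → 0: weight = 10, length = 2, mean = 10/2 ≈ 5.000
  cycle 1 → 0 → 1: weight = 10, length = 2, mean = 10/2 ≈ 5.000
Minimum mean = 2.000, attained e.g. along the cycle 1 → 1 with weight 2 and length 1. So λ(A) = 2/1 = 2.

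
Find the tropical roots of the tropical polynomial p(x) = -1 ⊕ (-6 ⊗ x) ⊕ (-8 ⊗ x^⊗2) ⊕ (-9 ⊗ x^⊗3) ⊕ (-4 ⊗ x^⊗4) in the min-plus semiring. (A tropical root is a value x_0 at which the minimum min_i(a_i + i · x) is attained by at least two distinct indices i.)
Roots: {-5, 1, 2, 5}

Each tropical root is a break point of the lower envelope of the lines y = a_i + i · x (there are 5 lines, with slopes 0, 1, ..., 4). Only the lines that attain the minimum somewhere contribute to roots; other lines are dominated. Here the surviving (envelope) indices are i = 4, i = 3, i = 2, i = 1, i = 0.
Intersections between consecutive envelope lines give the roots: for adjacent envelope indices i < j the intersection is x = (a_i − a_j) / (j − i). Reading off the sorted break points: {-5, 1, 2, 5}.
Verification: at each break x_0, at least two indices attain the minimum of min_i(a_i + i · x_0).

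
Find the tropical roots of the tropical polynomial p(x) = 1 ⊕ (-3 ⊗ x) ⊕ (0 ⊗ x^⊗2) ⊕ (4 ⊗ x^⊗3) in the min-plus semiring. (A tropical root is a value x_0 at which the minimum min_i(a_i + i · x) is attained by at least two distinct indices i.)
Roots: {-4, -3, 4}

Each tropical root is a break point of the lower envelope of the lines y = a_i + i · x (there are 4 lines, with slopes 0, 1, ..., 3). Only the lines that attain the minimum somewhere contribute to roots; other lines are dominated. Here the surviving (envelope) indices are i = 3, i = 2, i = 1, i = 0.
Intersections between consecutive envelope lines give the roots: for adjacent envelope indices i < j the intersection is x = (a_i − a_j) / (j − i). Reading off the sorted break points: {-4, -3, 4}.
Verification: at each break x_0, at least two indices attain the minimum of min_i(a_i + i · x_0).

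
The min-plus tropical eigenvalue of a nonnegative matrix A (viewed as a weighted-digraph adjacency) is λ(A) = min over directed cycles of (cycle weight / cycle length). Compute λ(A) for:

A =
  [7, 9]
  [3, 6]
λ(A) = 6

Enumerate directed cycles and compute their means (weight / length). Sample:
  cycle 0 → 0: weight = 7, length = 1, mean = 7/1 ≈ 7.000
  cycle 1 → 1: weight = 6, length = 1, mean = 6/1 ≈ 6.000
  cycle 0 → 1 → 0: weight = 12, length = 2, mean = 12/2 ≈ 6.000
  cycle 1 → 0 → 1: weight = 12, length = 2, mean = 12/2 ≈ 6.000
Minimum mean = 6.000, attained e.g. along the cycle 1 → 1 with weight 6 and length 1. So λ(A) = 6/1 = 6.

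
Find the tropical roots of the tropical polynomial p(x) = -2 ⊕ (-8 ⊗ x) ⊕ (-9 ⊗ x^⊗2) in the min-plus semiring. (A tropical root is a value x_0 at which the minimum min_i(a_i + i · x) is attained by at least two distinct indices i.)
Roots: {1, 6}

Each tropical root is a break point of the lower envelope of the lines y = a_i + i · x (there are 3 lines, with slopes 0, 1, ..., 2). Only the lines that attain the minimum somewhere contribute to roots; other lines are dominated. Here the surviving (envelope) indices are i = 2, i = 1, i = 0.
Intersections between consecutive envelope lines give the roots: for adjacent envelope indices i < j the intersection is x = (a_i − a_j) / (j − i). Reading off the sorted break points: {1, 6}.
Verification: at each break x_0, at least two indices attain the minimum of min_i(a_i + i · x_0).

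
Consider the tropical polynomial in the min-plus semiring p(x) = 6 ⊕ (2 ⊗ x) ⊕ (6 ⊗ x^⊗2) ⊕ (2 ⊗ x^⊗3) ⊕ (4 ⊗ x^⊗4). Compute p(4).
p(4) = 6

A tropical monomial a ⊗ x^⊗i evaluates to a + i · x. Evaluating each term at x = 4:
  Term 0 contributes 6 + 0 · 4 = 6
  Term 1 contributes 2 + 1 · 4 = 6
  Term 2 contributes 6 + 2 · 4 = 14
  Term 3 contributes 2 + 3 · 4 = 14
  Term 4 contributes 4 + 4 · 4 = 20
p(4) = ⊕ of these = min[6, 6, 14, 14, 20] = 6.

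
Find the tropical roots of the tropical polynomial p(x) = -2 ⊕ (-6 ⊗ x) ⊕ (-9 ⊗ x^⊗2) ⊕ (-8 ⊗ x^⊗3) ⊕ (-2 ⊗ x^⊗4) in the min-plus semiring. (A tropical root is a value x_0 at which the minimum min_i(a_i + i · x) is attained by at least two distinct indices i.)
Roots: {-6, -1, 3, 4}

Each tropical root is a break point of the lower envelope of the lines y = a_i + i · x (there are 5 lines, with slopes 0, 1, ..., 4). Only the lines that attain the minimum somewhere contribute to roots; other lines are dominated. Here the surviving (envelope) indices are i = 4, i = 3, i = 2, i = 1, i = 0.
Intersections between consecutive envelope lines give the roots: for adjacent envelope indices i < j the intersection is x = (a_i − a_j) / (j − i). Reading off the sorted break points: {-6, -1, 3, 4}.
Verification: at each break x_0, at least two indices attain the minimum of min_i(a_i + i · x_0).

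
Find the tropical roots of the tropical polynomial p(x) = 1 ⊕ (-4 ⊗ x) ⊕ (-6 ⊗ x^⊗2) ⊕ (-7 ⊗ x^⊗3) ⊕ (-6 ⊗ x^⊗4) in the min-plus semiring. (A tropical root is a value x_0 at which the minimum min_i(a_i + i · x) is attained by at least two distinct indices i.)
Roots: {-1, 1, 2, 5}

Each tropical root is a break point of the lower envelope of the lines y = a_i + i · x (there are 5 lines, with slopes 0, 1, ..., 4). Only the lines that attain the minimum somewhere contribute to roots; other lines are dominated. Here the surviving (envelope) indices are i = 4, i = 3, i = 2, i = 1, i = 0.
Intersections between consecutive envelope lines give the roots: for adjacent envelope indices i < j the intersection is x = (a_i − a_j) / (j − i). Reading off the sorted break points: {-1, 1, 2, 5}.
Verification: at each break x_0, at least two indices attain the minimum of min_i(a_i + i · x_0).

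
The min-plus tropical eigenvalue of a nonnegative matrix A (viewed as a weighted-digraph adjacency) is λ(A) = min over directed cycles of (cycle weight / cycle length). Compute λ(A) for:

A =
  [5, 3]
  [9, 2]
λ(A) = 2

Enumerate directed cycles and compute their means (weight / length). Sample:
  cycle 0 → 0: weight = 5, length = 1, mean = 5/1 ≈ 5.000
  cycle 1 → 1: weight = 2, length = 1, mean = 2/1 ≈ 2.000
  cycle 0 → 1 → 0: weight = 12, length = 2, mean = 12/2 ≈ 6.000
  cycle 1 → 0 → 1: weight = 12, length = 2, mean = 12/2 ≈ 6.000
Minimum mean = 2.000, attained e.g. along the cycle 1 → 1 with weight 2 and length 1. So λ(A) = 2/1 = 2.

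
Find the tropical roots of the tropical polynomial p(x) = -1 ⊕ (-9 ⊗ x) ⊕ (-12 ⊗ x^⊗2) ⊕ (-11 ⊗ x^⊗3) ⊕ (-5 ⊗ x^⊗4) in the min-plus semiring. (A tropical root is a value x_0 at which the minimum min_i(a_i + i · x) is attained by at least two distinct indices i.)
Roots: {-6, -1, 3, 8}

Each tropical root is a break point of the lower envelope of the lines y = a_i + i · x (there are 5 lines, with slopes 0, 1, ..., 4). Only the lines that attain the minimum somewhere contribute to roots; other lines are dominated. Here the surviving (envelope) indices are i = 4, i = 3, i = 2, i = 1, i = 0.
Intersections between consecutive envelope lines give the roots: for adjacent envelope indices i < j the intersection is x = (a_i − a_j) / (j − i). Reading off the sorted break points: {-6, -1, 3, 8}.
Verification: at each break x_0, at least two indices attain the minimum of min_i(a_i + i · x_0).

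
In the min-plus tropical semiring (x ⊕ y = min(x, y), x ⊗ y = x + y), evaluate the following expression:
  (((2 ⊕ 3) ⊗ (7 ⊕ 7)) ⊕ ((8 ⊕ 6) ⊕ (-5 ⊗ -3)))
(((2 ⊕ 3) ⊗ (7 ⊕ 7)) ⊕ ((8 ⊕ 6) ⊕ (-5 ⊗ -3))) = -8

Expand innermost to outermost. Recall ⊕ takes the minimum of its arguments and ⊗ takes their sum. Working out the expression (((2 ⊕ 3) ⊗ (7 ⊕ 7)) ⊕ ((8 ⊕ 6) ⊕ (-5 ⊗ -3))) gives -8.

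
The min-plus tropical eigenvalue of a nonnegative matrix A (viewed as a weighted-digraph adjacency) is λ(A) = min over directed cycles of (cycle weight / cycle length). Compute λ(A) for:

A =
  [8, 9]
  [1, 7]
λ(A) = 5

Enumerate directed cycles and compute their means (weight / length). Sample:
  cycle 0 → 0: weight = 8, length = 1, mean = 8/1 ≈ 8.000
  cycle 1 → 1: weight = 7, length = 1, mean = 7/1 ≈ 7.000
  cycle 0 → 1 → 0: weight = 10, length = 2, mean = 10/2 ≈ 5.000
  cycle 1 → 0 → 1: weight = 10, length = 2, mean = 10/2 ≈ 5.000
Minimum mean = 5.000, attained e.g. along the cycle 0 → 1 → 0 with weight 10 and length 2. So λ(A) = 10/2 = 5.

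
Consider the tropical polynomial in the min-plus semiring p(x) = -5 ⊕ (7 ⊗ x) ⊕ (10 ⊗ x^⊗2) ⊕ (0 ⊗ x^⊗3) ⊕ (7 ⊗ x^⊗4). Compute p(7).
p(7) = -5

A tropical monomial a ⊗ x^⊗i evaluates to a + i · x. Evaluating each term at x = 7:
  Term 0 contributes -5 + 0 · 7 = -5
  Term 1 contributes 7 + 1 · 7 = 14
  Term 2 contributes 10 + 2 · 7 = 24
  Term 3 contributes 0 + 3 · 7 = 21
  Term 4 contributes 7 + 4 · 7 = 35
p(7) = ⊕ of these = min[-5, 14, 24, 21, 35] = -5.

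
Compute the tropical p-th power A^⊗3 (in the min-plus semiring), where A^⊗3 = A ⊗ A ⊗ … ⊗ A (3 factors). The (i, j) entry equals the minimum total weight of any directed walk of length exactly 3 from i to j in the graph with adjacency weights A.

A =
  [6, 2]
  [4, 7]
A^⊗3 =
  [12, 8]
  [10, 12]

Each entry (A^⊗3)_ij equals the minimum over all length-3 walks i = v_0 → v_1 → … → v_3 = j of Σ_t A[v_t][v_{t+1}]. For example, for (i, j) = (0, 1) we minimise over 4 possible intermediate vertex sequences; the minimum is 8, attained along the walk 0 → 1 → 0 → 1.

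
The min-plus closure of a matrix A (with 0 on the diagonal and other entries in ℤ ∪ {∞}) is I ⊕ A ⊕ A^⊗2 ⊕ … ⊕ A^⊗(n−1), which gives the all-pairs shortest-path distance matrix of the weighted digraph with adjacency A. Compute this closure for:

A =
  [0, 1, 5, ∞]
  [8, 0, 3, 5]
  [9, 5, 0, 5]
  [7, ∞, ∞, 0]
Closure =
  [0, 1, 4, 6]
  [8, 0, 3, 5]
  [9, 5, 0, 5]
  [7, 8, 11, 0]

This is the Floyd-Warshall all-pairs shortest-path computation. For each intermediate vertex k = 0, 1, …, 3, update dist[i][j] ← min(dist[i][j], dist[i][k] + dist[k][j]). The final matrix gives, for each (i, j), the minimum total weight of any directed path from i to j (possibly empty when i = j).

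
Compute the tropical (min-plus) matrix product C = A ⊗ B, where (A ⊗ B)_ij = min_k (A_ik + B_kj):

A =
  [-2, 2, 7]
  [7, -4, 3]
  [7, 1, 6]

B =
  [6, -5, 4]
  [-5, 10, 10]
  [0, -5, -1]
A ⊗ B =
  [-3, -7, 2]
  [-9, -2, 2]
  [-4, 1, 5]

Apply the min-plus product entry-by-entry:
  C[0][0] = min over k of (A[0][0] + B[0][0] = -2 + 6 = 4, A[0][1] + B[1][0] = 2 + -5 = -3, A[0][2] + B[2][0] = 7 + 0 = 7) = -3 (attained at k = 1)
  C[0][1] = min over k of (A[0][0] + B[0][1] = -2 + -5 = -7, A[0][1] + B[1][1] = 2 + 10 = 12, A[0][2] + B[2][1] = 7 + -5 = 2) = -7 (attained at k = 0)
  C[0][2] = min over k of (A[0][0] + B[0][2] = -2 + 4 = 2, A[0][1] + B[1][2] = 2 + 10 = 12, A[0][2] + B[2][2] = 7 + -1 = 6) = 2 (attained at k = 0)
  C[1][0] = min over k of (A[1][0] + B[0][0] = 7 + 6 = 13, A[1][1] + B[1][0] = -4 + -5 = -9, A[1][2] + B[2][0] = 3 + 0 = 3) = -9 (attained at k = 1)
  C[1][1] = min over k of (A[1][0] + B[0][1] = 7 + -5 = 2, A[1][1] + B[1][1] = -4 + 10 = 6, A[1][2] + B[2][1] = 3 + -5 = -2) = -2 (attained at k = 2)
  C[1][2] = min over k of (A[1][0] + B[0][2] = 7 + 4 = 11, A[1][1] + B[1][2] = -4 + 10 = 6, A[1][2] + B[2][2] = 3 + -1 = 2) = 2 (attained at k = 2)
  C[2][0] = min over k of (A[2][0] + B[0][0] = 7 + 6 = 13, A[2][1] + B[1][0] = 1 + -5 = -4, A[2][2] + B[2][0] = 6 + 0 = 6) = -4 (attained at k = 1)
  C[2][1] = min over k of (A[2][0] + B[0][1] = 7 + -5 = 2, A[2][1] + B[1][1] = 1 + 10 = 11, A[2][2] + B[2][1] = 6 + -5 = 1) = 1 (attained at k = 2)
  C[2][2] = min over k of (A[2][0] + B[0][2] = 7 + 4 = 11, A[2][1] + B[1][2] = 1 + 10 = 11, A[2][2] + B[2][2] = 6 + -1 = 5) = 5 (attained at k = 2)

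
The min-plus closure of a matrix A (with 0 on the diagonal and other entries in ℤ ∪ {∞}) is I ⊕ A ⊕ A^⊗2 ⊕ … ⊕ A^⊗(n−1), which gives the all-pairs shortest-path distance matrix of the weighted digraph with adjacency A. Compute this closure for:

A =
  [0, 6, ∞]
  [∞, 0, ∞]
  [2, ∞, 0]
Closure =
  [0, 6, ∞]
  [∞, 0, ∞]
  [2, 8, 0]

This is the Floyd-Warshall all-pairs shortest-path computation. For each intermediate vertex k = 0, 1, …, 2, update dist[i][j] ← min(dist[i][j], dist[i][k] + dist[k][j]). The final matrix gives, for each (i, j), the minimum total weight of any directed path from i to j (possibly empty when i = j).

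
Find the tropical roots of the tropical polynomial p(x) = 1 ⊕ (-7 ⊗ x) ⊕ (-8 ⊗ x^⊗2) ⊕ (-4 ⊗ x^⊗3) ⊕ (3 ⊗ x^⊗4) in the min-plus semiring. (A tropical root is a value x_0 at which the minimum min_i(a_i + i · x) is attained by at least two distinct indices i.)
Roots: {-7, -4, 1, 8}

Each tropical root is a break point of the lower envelope of the lines y = a_i + i · x (there are 5 lines, with slopes 0, 1, ..., 4). Only the lines that attain the minimum somewhere contribute to roots; other lines are dominated. Here the surviving (envelope) indices are i = 4, i = 3, i = 2, i = 1, i = 0.
Intersections between consecutive envelope lines give the roots: for adjacent envelope indices i < j the intersection is x = (a_i − a_j) / (j − i). Reading off the sorted break points: {-7, -4, 1, 8}.
Verification: at each break x_0, at least two indices attain the minimum of min_i(a_i + i · x_0).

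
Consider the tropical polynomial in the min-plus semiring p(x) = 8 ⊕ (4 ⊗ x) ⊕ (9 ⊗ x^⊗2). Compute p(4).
p(4) = 8

A tropical monomial a ⊗ x^⊗i evaluates to a + i · x. Evaluating each term at x = 4:
  Term 0 contributes 8 + 0 · 4 = 8
  Term 1 contributes 4 + 1 · 4 = 8
  Term 2 contributes 9 + 2 · 4 = 17
p(4) = ⊕ of these = min[8, 8, 17] = 8.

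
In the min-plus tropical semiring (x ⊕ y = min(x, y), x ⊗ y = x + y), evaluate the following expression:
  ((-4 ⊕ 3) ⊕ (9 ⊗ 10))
((-4 ⊕ 3) ⊕ (9 ⊗ 10)) = -4

Expand innermost to outermost. Recall ⊕ takes the minimum of its arguments and ⊗ takes their sum. Working out the expression ((-4 ⊕ 3) ⊕ (9 ⊗ 10)) gives -4.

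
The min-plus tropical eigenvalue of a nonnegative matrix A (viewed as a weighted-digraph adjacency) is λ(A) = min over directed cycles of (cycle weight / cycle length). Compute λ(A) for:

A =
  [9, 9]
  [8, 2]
λ(A) = 2

Enumerate directed cycles and compute their means (weight / length). Sample:
  cycle 0 → 0: weight = 9, length = 1, mean = 9/1 ≈ 9.000
  cycle 1 → 1: weight = 2, length = 1, mean = 2/1 ≈ 2.000
  cycle 0 → 1 → 0: weight = 17, length = 2, mean = 17/2 ≈ 8.500
  cycle 1 → 0 → 1: weight = 17, length = 2, mean = 17/2 ≈ 8.500
Minimum mean = 2.000, attained e.g. along the cycle 1 → 1 with weight 2 and length 1. So λ(A) = 2/1 = 2.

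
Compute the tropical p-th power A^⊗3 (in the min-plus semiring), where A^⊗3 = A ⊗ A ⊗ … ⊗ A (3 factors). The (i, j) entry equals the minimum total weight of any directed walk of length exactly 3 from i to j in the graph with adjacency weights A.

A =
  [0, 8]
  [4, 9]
A^⊗3 =
  [0, 8]
  [4, 12]

Each entry (A^⊗3)_ij equals the minimum over all length-3 walks i = v_0 → v_1 → … → v_3 = j of Σ_t A[v_t][v_{t+1}]. For example, for (i, j) = (0, 1) we minimise over 4 possible intermediate vertex sequences; the minimum is 8, attained along the walk 0 → 0 → 0 → 1.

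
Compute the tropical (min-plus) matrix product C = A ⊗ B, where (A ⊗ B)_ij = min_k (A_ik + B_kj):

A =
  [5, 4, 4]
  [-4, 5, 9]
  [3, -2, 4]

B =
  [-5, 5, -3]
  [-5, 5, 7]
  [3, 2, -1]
A ⊗ B =
  [-1, 6, 2]
  [-9, 1, -7]
  [-7, 3, 0]

Apply the min-plus product entry-by-entry:
  C[0][0] = min over k of (A[0][0] + B[0][0] = 5 + -5 = 0, A[0][1] + B[1][0] = 4 + -5 = -1, A[0][2] + B[2][0] = 4 + 3 = 7) = -1 (attained at k = 1)
  C[0][1] = min over k of (A[0][0] + B[0][1] = 5 + 5 = 10, A[0][1] + B[1][1] = 4 + 5 = 9, A[0][2] + B[2][1] = 4 + 2 = 6) = 6 (attained at k = 2)
  C[0][2] = min over k of (A[0][0] + B[0][2] = 5 + -3 = 2, A[0][1] + B[1][2] = 4 + 7 = 11, A[0][2] + B[2][2] = 4 + -1 = 3) = 2 (attained at k = 0)
  C[1][0] = min over k of (A[1][0] + B[0][0] = -4 + -5 = -9, A[1][1] + B[1][0] = 5 + -5 = 0, A[1][2] + B[2][0] = 9 + 3 = 12) = -9 (attained at k = 0)
  C[1][1] = min over k of (A[1][0] + B[0][1] = -4 + 5 = 1, A[1][1] + B[1][1] = 5 + 5 = 10, A[1][2] + B[2][1] = 9 + 2 = 11) = 1 (attained at k = 0)
  C[1][2] = min over k of (A[1][0] + B[0][2] = -4 + -3 = -7, A[1][1] + B[1][2] = 5 + 7 = 12, A[1][2] + B[2][2] = 9 + -1 = 8) = -7 (attained at k = 0)
  C[2][0] = min over k of (A[2][0] + B[0][0] = 3 + -5 = -2, A[2][1] + B[1][0] = -2 + -5 = -7, A[2][2] + B[2][0] = 4 + 3 = 7) = -7 (attained at k = 1)
  C[2][1] = min over k of (A[2][0] + B[0][1] = 3 + 5 = 8, A[2][1] + B[1][1] = -2 + 5 = 3, A[2][2] + B[2][1] = 4 + 2 = 6) = 3 (attained at k = 1)
  C[2][2] = min over k of (A[2][0] + B[0][2] = 3 + -3 = 0, A[2][1] + B[1][2] = -2 + 7 = 5, A[2][2] + B[2][2] = 4 + -1 = 3) = 0 (attained at k = 0)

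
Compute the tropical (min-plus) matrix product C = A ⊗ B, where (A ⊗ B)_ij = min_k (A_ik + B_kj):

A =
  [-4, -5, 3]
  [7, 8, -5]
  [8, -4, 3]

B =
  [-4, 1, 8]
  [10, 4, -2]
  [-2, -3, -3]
A ⊗ B =
  [-8, -3, -7]
  [-7, -8, -8]
  [1, 0, -6]

Apply the min-plus product entry-by-entry:
  C[0][0] = min over k of (A[0][0] + B[0][0] = -4 + -4 = -8, A[0][1] + B[1][0] = -5 + 10 = 5, A[0][2] + B[2][0] = 3 + -2 = 1) = -8 (attained at k = 0)
  C[0][1] = min over k of (A[0][0] + B[0][1] = -4 + 1 = -3, A[0][1] + B[1][1] = -5 + 4 = -1, A[0][2] + B[2][1] = 3 + -3 = 0) = -3 (attained at k = 0)
  C[0][2] = min over k of (A[0][0] + B[0][2] = -4 + 8 = 4, A[0][1] + B[1][2] = -5 + -2 = -7, A[0][2] + B[2][2] = 3 + -3 = 0) = -7 (attained at k = 1)
  C[1][0] = min over k of (A[1][0] + B[0][0] = 7 + -4 = 3, A[1][1] + B[1][0] = 8 + 10 = 18, A[1][2] + B[2][0] = -5 + -2 = -7) = -7 (attained at k = 2)
  C[1][1] = min over k of (A[1][0] + B[0][1] = 7 + 1 = 8, A[1][1] + B[1][1] = 8 + 4 = 12, A[1][2] + B[2][1] = -5 + -3 = -8) = -8 (attained at k = 2)
  C[1][2] = min over k of (A[1][0] + B[0][2] = 7 + 8 = 15, A[1][1] + B[1][2] = 8 + -2 = 6, A[1][2] + B[2][2] = -5 + -3 = -8) = -8 (attained at k = 2)
  C[2][0] = min over k of (A[2][0] + B[0][0] = 8 + -4 = 4, A[2][1] + B[1][0] = -4 + 10 = 6, A[2][2] + B[2][0] = 3 + -2 = 1) = 1 (attained at k = 2)
  C[2][1] = min over k of (A[2][0] + B[0][1] = 8 + 1 = 9, A[2][1] + B[1][1] = -4 + 4 = 0, A[2][2] + B[2][1] = 3 + -3 = 0) = 0 (attained at k = 1)
  C[2][2] = min over k of (A[2][0] + B[0][2] = 8 + 8 = 16, A[2][1] + B[1][2] = -4 + -2 = -6, A[2][2] + B[2][2] = 3 + -3 = 0) = -6 (attained at k = 1)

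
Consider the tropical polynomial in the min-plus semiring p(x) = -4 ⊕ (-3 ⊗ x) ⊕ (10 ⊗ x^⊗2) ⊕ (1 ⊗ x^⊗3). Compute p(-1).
p(-1) = -4

A tropical monomial a ⊗ x^⊗i evaluates to a + i · x. Evaluating each term at x = -1:
  Term 0 contributes -4 + 0 · -1 = -4
  Term 1 contributes -3 + 1 · -1 = -4
  Term 2 contributes 10 + 2 · -1 = 8
  Term 3 contributes 1 + 3 · -1 = -2
p(-1) = ⊕ of these = min[-4, -4, 8, -2] = -4.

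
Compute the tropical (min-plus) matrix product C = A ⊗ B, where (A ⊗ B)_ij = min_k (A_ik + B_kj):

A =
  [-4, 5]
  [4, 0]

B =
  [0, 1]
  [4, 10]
A ⊗ B =
  [-4, -3]
  [4, 5]

Apply the min-plus product entry-by-entry:
  C[0][0] = min over k of (A[0][0] + B[0][0] = -4 + 0 = -4, A[0][1] + B[1][0] = 5 + 4 = 9) = -4 (attained at k = 0)
  C[0][1] = min over k of (A[0][0] + B[0][1] = -4 + 1 = -3, A[0][1] + B[1][1] = 5 + 10 = 15) = -3 (attained at k = 0)
  C[1][0] = min over k of (A[1][0] + B[0][0] = 4 + 0 = 4, A[1][1] + B[1][0] = 0 + 4 = 4) = 4 (attained at k = 0)
  C[1][1] = min over k of (A[1][0] + B[0][1] = 4 + 1 = 5, A[1][1] + B[1][1] = 0 + 10 = 10) = 5 (attained at k = 0)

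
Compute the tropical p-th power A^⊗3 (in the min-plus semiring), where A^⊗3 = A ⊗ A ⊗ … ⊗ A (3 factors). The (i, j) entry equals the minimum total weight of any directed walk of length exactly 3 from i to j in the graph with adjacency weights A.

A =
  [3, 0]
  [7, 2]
A^⊗3 =
  [9, 4]
  [11, 6]

Each entry (A^⊗3)_ij equals the minimum over all length-3 walks i = v_0 → v_1 → … → v_3 = j of Σ_t A[v_t][v_{t+1}]. For example, for (i, j) = (0, 1) we minimise over 4 possible intermediate vertex sequences; the minimum is 4, attained along the walk 0 → 1 → 1 → 1.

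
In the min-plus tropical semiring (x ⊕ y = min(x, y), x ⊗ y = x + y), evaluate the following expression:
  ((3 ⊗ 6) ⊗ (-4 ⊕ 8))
((3 ⊗ 6) ⊗ (-4 ⊕ 8)) = 5

Expand innermost to outermost. Recall ⊕ takes the minimum of its arguments and ⊗ takes their sum. Working out the expression ((3 ⊗ 6) ⊗ (-4 ⊕ 8)) gives 5.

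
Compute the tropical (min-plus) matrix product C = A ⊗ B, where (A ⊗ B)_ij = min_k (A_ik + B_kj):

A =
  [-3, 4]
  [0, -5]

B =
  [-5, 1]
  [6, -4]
A ⊗ B =
  [-8, -2]
  [-5, -9]

Apply the min-plus product entry-by-entry:
  C[0][0] = min over k of (A[0][0] + B[0][0] = -3 + -5 = -8, A[0][1] + B[1][0] = 4 + 6 = 10) = -8 (attained at k = 0)
  C[0][1] = min over k of (A[0][0] + B[0][1] = -3 + 1 = -2, A[0][1] + B[1][1] = 4 + -4 = 0) = -2 (attained at k = 0)
  C[1][0] = min over k of (A[1][0] + B[0][0] = 0 + -5 = -5, A[1][1] + B[1][0] = -5 + 6 = 1) = -5 (attained at k = 0)
  C[1][1] = min over k of (A[1][0] + B[0][1] = 0 + 1 = 1, A[1][1] + B[1][1] = -5 + -4 = -9) = -9 (attained at k = 1)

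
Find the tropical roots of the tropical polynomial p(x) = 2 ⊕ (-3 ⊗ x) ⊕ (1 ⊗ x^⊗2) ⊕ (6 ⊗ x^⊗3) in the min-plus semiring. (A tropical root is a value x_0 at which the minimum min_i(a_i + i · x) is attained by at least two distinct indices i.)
Roots: {-5, -4, 5}

Each tropical root is a break point of the lower envelope of the lines y = a_i + i · x (there are 4 lines, with slopes 0, 1, ..., 3). Only the lines that attain the minimum somewhere contribute to roots; other lines are dominated. Here the surviving (envelope) indices are i = 3, i = 2, i = 1, i = 0.
Intersections between consecutive envelope lines give the roots: for adjacent envelope indices i < j the intersection is x = (a_i − a_j) / (j − i). Reading off the sorted break points: {-5, -4, 5}.
Verification: at each break x_0, at least two indices attain the minimum of min_i(a_i + i · x_0).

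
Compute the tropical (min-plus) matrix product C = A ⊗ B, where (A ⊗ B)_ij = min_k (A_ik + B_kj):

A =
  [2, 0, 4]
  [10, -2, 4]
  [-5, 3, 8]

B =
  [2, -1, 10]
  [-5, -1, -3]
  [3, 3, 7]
A ⊗ B =
  [-5, -1, -3]
  [-7, -3, -5]
  [-3, -6, 0]

Apply the min-plus product entry-by-entry:
  C[0][0] = min over k of (A[0][0] + B[0][0] = 2 + 2 = 4, A[0][1] + B[1][0] = 0 + -5 = -5, A[0][2] + B[2][0] = 4 + 3 = 7) = -5 (attained at k = 1)
  C[0][1] = min over k of (A[0][0] + B[0][1] = 2 + -1 = 1, A[0][1] + B[1][1] = 0 + -1 = -1, A[0][2] + B[2][1] = 4 + 3 = 7) = -1 (attained at k = 1)
  C[0][2] = min over k of (A[0][0] + B[0][2] = 2 + 10 = 12, A[0][1] + B[1][2] = 0 + -3 = -3, A[0][2] + B[2][2] = 4 + 7 = 11) = -3 (attained at k = 1)
  C[1][0] = min over k of (A[1][0] + B[0][0] = 10 + 2 = 12, A[1][1] + B[1][0] = -2 + -5 = -7, A[1][2] + B[2][0] = 4 + 3 = 7) = -7 (attained at k = 1)
  C[1][1] = min over k of (A[1][0] + B[0][1] = 10 + -1 = 9, A[1][1] + B[1][1] = -2 + -1 = -3, A[1][2] + B[2][1] = 4 + 3 = 7) = -3 (attained at k = 1)
  C[1][2] = min over k of (A[1][0] + B[0][2] = 10 + 10 = 20, A[1][1] + B[1][2] = -2 + -3 = -5, A[1][2] + B[2][2] = 4 + 7 = 11) = -5 (attained at k = 1)
  C[2][0] = min over k of (A[2][0] + B[0][0] = -5 + 2 = -3, A[2][1] + B[1][0] = 3 + -5 = -2, A[2][2] + B[2][0] = 8 + 3 = 11) = -3 (attained at k = 0)
  C[2][1] = min over k of (A[2][0] + B[0][1] = -5 + -1 = -6, A[2][1] + B[1][1] = 3 + -1 = 2, A[2][2] + B[2][1] = 8 + 3 = 11) = -6 (attained at k = 0)
  C[2][2] = min over k of (A[2][0] + B[0][2] = -5 + 10 = 5, A[2][1] + B[1][2] = 3 + -3 = 0, A[2][2] + B[2][2] = 8 + 7 = 15) = 0 (attained at k = 1)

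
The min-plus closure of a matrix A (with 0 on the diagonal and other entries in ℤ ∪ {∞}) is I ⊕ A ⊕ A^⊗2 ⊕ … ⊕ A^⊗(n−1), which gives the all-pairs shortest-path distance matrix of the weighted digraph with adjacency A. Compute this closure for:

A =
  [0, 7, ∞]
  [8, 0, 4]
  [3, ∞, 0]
Closure =
  [0, 7, 11]
  [7, 0, 4]
  [3, 10, 0]

This is the Floyd-Warshall all-pairs shortest-path computation. For each intermediate vertex k = 0, 1, …, 2, update dist[i][j] ← min(dist[i][j], dist[i][k] + dist[k][j]). The final matrix gives, for each (i, j), the minimum total weight of any directed path from i to j (possibly empty when i = j).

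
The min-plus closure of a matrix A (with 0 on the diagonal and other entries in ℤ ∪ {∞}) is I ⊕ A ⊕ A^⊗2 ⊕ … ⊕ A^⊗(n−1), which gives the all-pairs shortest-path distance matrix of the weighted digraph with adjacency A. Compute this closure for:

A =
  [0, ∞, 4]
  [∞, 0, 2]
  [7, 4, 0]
Closure =
  [0, 8, 4]
  [9, 0, 2]
  [7, 4, 0]

This is the Floyd-Warshall all-pairs shortest-path computation. For each intermediate vertex k = 0, 1, …, 2, update dist[i][j] ← min(dist[i][j], dist[i][k] + dist[k][j]). The final matrix gives, for each (i, j), the minimum total weight of any directed path from i to j (possibly empty when i = j).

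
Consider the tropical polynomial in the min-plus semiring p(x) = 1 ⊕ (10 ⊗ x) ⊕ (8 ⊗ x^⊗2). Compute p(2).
p(2) = 1

A tropical monomial a ⊗ x^⊗i evaluates to a + i · x. Evaluating each term at x = 2:
  Term 0 contributes 1 + 0 · 2 = 1
  Term 1 contributes 10 + 1 · 2 = 12
  Term 2 contributes 8 + 2 · 2 = 12
p(2) = ⊕ of these = min[1, 12, 12] = 1.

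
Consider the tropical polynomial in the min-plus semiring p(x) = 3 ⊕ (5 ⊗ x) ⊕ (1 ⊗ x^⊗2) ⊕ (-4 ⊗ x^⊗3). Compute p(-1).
p(-1) = -7

A tropical monomial a ⊗ x^⊗i evaluates to a + i · x. Evaluating each term at x = -1:
  Term 0 contributes 3 + 0 · -1 = 3
  Term 1 contributes 5 + 1 · -1 = 4
  Term 2 contributes 1 + 2 · -1 = -1
  Term 3 contributes -4 + 3 · -1 = -7
p(-1) = ⊕ of these = min[3, 4, -1, -7] = -7.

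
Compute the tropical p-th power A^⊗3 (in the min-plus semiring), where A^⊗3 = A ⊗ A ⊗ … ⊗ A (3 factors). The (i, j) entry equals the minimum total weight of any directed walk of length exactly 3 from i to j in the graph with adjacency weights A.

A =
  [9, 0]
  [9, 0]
A^⊗3 =
  [9, 0]
  [9, 0]

Each entry (A^⊗3)_ij equals the minimum over all length-3 walks i = v_0 → v_1 → … → v_3 = j of Σ_t A[v_t][v_{t+1}]. For example, for (i, j) = (0, 1) we minimise over 4 possible intermediate vertex sequences; the minimum is 0, attained along the walk 0 → 1 → 1 → 1.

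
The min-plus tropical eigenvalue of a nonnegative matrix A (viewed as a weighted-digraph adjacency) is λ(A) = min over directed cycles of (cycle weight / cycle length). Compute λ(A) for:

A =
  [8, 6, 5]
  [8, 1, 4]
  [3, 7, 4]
λ(A) = 1

Enumerate directed cycles and compute their means (weight / length). Sample:
  cycle 0 → 0: weight = 8, length = 1, mean = 8/1 ≈ 8.000
  cycle 1 → 1: weight = 1, length = 1, mean = 1/1 ≈ 1.000
  cycle 2 → 2: weight = 4, length = 1, mean = 4/1 ≈ 4.000
  cycle 0 → 1 → 0: weight = 14, length = 2, mean = 14/2 ≈ 7.000
  cycle 0 → 2 → 0: weight = 8, length = 2, mean = 8/2 ≈ 4.000
  cycle 1 → 0 → 1: weight = 14, length = 2, mean = 14/2 ≈ 7.000
Minimum mean = 1.000, attained e.g. along the cycle 1 → 1 with weight 1 and length 1. So λ(A) = 1/1 = 1.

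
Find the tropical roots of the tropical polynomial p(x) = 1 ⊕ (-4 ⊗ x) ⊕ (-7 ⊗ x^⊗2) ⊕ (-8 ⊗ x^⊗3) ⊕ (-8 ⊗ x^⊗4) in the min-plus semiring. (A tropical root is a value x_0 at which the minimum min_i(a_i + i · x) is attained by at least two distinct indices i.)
Roots: {0, 1, 3, 5}

Each tropical root is a break point of the lower envelope of the lines y = a_i + i · x (there are 5 lines, with slopes 0, 1, ..., 4). Only the lines that attain the minimum somewhere contribute to roots; other lines are dominated. Here the surviving (envelope) indices are i = 4, i = 3, i = 2, i = 1, i = 0.
Intersections between consecutive envelope lines give the roots: for adjacent envelope indices i < j the intersection is x = (a_i − a_j) / (j − i). Reading off the sorted break points: {0, 1, 3, 5}.
Verification: at each break x_0, at least two indices attain the minimum of min_i(a_i + i · x_0).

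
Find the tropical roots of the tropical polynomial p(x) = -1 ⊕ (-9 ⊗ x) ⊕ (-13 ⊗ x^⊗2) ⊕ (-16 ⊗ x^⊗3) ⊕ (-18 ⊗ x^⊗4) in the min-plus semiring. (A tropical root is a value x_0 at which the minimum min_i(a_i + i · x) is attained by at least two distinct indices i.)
Roots: {2, 3, 4, 8}

Each tropical root is a break point of the lower envelope of the lines y = a_i + i · x (there are 5 lines, with slopes 0, 1, ..., 4). Only the lines that attain the minimum somewhere contribute to roots; other lines are dominated. Here the surviving (envelope) indices are i = 4, i = 3, i = 2, i = 1, i = 0.
Intersections between consecutive envelope lines give the roots: for adjacent envelope indices i < j the intersection is x = (a_i − a_j) / (j − i). Reading off the sorted break points: {2, 3, 4, 8}.
Verification: at each break x_0, at least two indices attain the minimum of min_i(a_i + i · x_0).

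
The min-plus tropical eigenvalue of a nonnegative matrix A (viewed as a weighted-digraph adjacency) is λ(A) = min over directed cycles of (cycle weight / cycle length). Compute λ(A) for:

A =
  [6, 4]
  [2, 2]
λ(A) = 2

Enumerate directed cycles and compute their means (weight / length). Sample:
  cycle 0 → 0: weight = 6, length = 1, mean = 6/1 ≈ 6.000
  cycle 1 → 1: weight = 2, length = 1, mean = 2/1 ≈ 2.000
  cycle 0 → 1 → 0: weight = 6, length = 2, mean = 6/2 ≈ 3.000
  cycle 1 → 0 → 1: weight = 6, length = 2, mean = 6/2 ≈ 3.000
Minimum mean = 2.000, attained e.g. along the cycle 1 → 1 with weight 2 and length 1. So λ(A) = 2/1 = 2.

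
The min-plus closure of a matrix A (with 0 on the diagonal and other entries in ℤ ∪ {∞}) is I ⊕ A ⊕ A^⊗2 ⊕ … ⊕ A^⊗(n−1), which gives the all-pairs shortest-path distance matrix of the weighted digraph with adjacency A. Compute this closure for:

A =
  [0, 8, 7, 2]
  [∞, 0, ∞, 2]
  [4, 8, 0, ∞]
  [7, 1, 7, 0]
Closure =
  [0, 3, 7, 2]
  [9, 0, 9, 2]
  [4, 7, 0, 6]
  [7, 1, 7, 0]

This is the Floyd-Warshall all-pairs shortest-path computation. For each intermediate vertex k = 0, 1, …, 3, update dist[i][j] ← min(dist[i][j], dist[i][k] + dist[k][j]). The final matrix gives, for each (i, j), the minimum total weight of any directed path from i to j (possibly empty when i = j).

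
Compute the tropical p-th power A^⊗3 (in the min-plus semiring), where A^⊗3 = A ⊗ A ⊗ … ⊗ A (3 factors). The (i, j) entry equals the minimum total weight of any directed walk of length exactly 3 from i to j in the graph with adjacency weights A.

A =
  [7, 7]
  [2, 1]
A^⊗3 =
  [10, 9]
  [4, 3]

Each entry (A^⊗3)_ij equals the minimum over all length-3 walks i = v_0 → v_1 → … → v_3 = j of Σ_t A[v_t][v_{t+1}]. For example, for (i, j) = (0, 1) we minimise over 4 possible intermediate vertex sequences; the minimum is 9, attained along the walk 0 → 1 → 1 → 1.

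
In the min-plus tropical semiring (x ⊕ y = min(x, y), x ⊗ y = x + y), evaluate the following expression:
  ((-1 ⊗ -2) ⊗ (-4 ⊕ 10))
((-1 ⊗ -2) ⊗ (-4 ⊕ 10)) = -7

Expand innermost to outermost. Recall ⊕ takes the minimum of its arguments and ⊗ takes their sum. Working out the expression ((-1 ⊗ -2) ⊗ (-4 ⊕ 10)) gives -7.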